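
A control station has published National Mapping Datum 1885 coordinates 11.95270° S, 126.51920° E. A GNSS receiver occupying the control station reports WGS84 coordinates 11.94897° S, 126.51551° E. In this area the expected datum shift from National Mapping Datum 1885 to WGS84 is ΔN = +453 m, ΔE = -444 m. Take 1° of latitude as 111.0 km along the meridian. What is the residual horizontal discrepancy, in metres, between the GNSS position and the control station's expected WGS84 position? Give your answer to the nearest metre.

58 m

Observed coordinate differences: Δφ = +0.00373°, Δλ = -0.00369°.
Converting to metres (1° lat = 111000 m, cos φ = 0.978319): observed ΔN = 414.0 m, observed ΔE = -400.7 m.
Subtracting the expected shift leaves a residual of 414.0 − (453) = -39.0 m north and -400.7 − (-444) = 43.3 m east.
Residual distance = √((-39.0)² + 43.3²) = 58.2 m.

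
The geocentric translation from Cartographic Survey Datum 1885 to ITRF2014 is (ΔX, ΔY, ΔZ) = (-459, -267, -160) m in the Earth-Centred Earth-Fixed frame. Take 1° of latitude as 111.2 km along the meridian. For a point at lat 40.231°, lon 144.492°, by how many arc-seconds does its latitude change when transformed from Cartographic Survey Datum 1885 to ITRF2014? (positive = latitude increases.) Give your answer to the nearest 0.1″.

Δφ = -8.5″

sin φ = 0.645871, cos φ = 0.763447, sin λ = 0.580817, cos λ = -0.814034.
North component: ΔN = −sin φ cos λ·ΔX − sin φ sin λ·ΔY + cos φ·ΔZ = −(0.645871)(-0.814034)(-459) − (0.645871)(0.580817)(-267) + (0.763447)(-160) = -263.32 m.
1° of latitude spans 111200 m, so Δφ = -263.32 / 111200 × 3600 = -8.525″.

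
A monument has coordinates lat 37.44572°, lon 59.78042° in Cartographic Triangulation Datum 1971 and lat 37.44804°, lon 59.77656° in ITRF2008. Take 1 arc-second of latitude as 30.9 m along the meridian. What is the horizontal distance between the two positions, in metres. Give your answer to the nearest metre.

Δφ = 37.44804° − 37.44572° = +0.00232°; Δλ = 59.77656° − 59.78042° = -0.00386°.
1° of latitude = 3600 × 30.90 = 111240 m.
ΔN = Δφ × 111240 = 258.1 m; ΔE = Δλ × 111240 × cos(37.44572°) = -0.00386 × 111240 × 0.793930 = -340.9 m.
Distance = √(ΔE² + ΔN²) = √((-340.9)² + 258.1²) = 427.6 m.

428 m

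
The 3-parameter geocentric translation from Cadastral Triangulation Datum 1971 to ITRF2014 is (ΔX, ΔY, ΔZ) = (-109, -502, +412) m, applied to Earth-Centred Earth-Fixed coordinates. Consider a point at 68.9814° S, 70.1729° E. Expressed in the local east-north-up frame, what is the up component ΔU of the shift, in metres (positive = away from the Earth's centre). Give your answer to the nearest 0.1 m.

At φ = -68.9814°, λ = 70.1729°: sin φ = -0.933464, cos φ = 0.358671, sin λ = 0.940720, cos λ = 0.339183.
ΔU = cos φ cos λ·ΔX + cos φ sin λ·ΔY + sin φ·ΔZ = (0.358671)(0.339183)(-109) + (0.358671)(0.940720)(-502) + (-0.933464)(412) = -567.23 m.

ΔU = -567.2 m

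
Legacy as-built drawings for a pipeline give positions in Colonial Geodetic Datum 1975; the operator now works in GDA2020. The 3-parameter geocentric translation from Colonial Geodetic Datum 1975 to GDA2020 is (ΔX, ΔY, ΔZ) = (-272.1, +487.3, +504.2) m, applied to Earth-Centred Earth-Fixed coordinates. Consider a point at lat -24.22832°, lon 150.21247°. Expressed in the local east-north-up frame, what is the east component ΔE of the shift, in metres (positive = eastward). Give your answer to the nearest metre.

ΔE = -288 m

At φ = -24.22832°, λ = 150.21247°: sin φ = -0.410374, cos φ = 0.911917, sin λ = 0.496785, cos λ = -0.867874.
ΔE = −sin λ·ΔX + cos λ·ΔY = −(0.496785)·(-272.1) + (-0.867874)·(487.3) = -287.74 m.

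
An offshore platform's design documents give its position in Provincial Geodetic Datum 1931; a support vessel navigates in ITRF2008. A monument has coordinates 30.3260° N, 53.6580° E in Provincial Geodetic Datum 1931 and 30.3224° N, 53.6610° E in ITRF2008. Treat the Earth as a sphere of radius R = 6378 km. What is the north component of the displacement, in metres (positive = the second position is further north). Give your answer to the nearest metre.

ΔN = -401 m

Δφ = 30.3224° − 30.3260° = -0.0036°; Δλ = 53.6610° − 53.6580° = +0.0030°.
1° along a meridian = πR/180 = 111317 m.
ΔN = Δφ × 111317 = -400.7 m; ΔE = Δλ × 111317 × cos(30.3260°) = +0.0030 × 111317 × 0.863167 = 288.3 m.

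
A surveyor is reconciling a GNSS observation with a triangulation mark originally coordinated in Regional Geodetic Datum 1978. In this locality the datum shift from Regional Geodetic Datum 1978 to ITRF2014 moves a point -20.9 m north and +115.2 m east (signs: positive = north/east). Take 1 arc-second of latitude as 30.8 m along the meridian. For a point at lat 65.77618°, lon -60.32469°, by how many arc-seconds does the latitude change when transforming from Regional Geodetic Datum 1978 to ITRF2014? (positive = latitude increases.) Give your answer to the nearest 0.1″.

1″ of latitude = 30.80 m, so Δφ = -20.9 / 30.80 = -0.679″.

Δφ = -0.7″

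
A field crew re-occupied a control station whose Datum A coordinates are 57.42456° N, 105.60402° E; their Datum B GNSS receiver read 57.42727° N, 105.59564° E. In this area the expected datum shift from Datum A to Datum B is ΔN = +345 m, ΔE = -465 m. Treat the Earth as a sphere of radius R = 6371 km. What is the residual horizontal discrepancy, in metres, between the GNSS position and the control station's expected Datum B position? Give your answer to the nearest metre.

57 m

Observed coordinate differences: Δφ = +0.00271°, Δλ = -0.00838°.
Converting to metres (1° lat = 111195 m, cos φ = 0.538410): observed ΔN = 301.3 m, observed ΔE = -501.7 m.
Subtracting the expected shift leaves a residual of 301.3 − (345) = -43.7 m north and -501.7 − (-465) = -36.7 m east.
Residual distance = √((-43.7)² + (-36.7)²) = 57.0 m.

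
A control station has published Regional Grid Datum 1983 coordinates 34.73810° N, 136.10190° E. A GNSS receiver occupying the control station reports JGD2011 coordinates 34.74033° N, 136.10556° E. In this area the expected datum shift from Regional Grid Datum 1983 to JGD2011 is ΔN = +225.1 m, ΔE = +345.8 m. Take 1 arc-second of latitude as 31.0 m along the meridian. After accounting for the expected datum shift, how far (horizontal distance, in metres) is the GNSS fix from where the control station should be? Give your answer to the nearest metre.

Observed coordinate differences: Δφ = +0.00223°, Δλ = +0.00366°.
Converting to metres (1° lat = 111600 m, cos φ = 0.821765): observed ΔN = 248.9 m, observed ΔE = 335.7 m.
Subtracting the expected shift leaves a residual of 248.9 − (225.1) = 23.8 m north and 335.7 − (345.8) = -10.1 m east.
Residual distance = √(23.8² + (-10.1)²) = 25.8 m.

26 m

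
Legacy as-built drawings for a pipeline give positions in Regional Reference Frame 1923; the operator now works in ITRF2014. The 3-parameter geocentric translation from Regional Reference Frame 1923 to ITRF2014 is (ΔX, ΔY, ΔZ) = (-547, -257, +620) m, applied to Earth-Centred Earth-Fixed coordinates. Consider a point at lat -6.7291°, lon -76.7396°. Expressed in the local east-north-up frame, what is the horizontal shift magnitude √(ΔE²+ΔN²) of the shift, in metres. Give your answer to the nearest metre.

The local east axis at (φ, λ) is (−sin λ, cos λ, 0), so ΔE = −sin(-76.7396°)·(-547) + cos(-76.7396°)·(-257) = -591.37 m.
The local north axis is (−sin φ cos λ, −sin φ sin λ, cos φ), giving ΔN = -14.702 + 29.311 + 615.729 = 630.34 m.
Horizontal magnitude = √(ΔE² + ΔN²) = √((-591.37)² + 630.34²) = 864.31 m.

864 m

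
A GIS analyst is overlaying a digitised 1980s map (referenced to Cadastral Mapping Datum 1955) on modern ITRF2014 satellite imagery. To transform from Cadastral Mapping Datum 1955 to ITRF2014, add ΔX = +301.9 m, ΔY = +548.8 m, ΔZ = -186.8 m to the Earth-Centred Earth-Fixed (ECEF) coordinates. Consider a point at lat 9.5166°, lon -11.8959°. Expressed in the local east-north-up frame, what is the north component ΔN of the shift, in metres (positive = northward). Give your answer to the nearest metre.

At φ = 9.5166°, λ = -11.8959°: sin φ = 0.165333, cos φ = 0.986238, sin λ = -0.206134, cos λ = 0.978524.
ΔN = −sin φ cos λ·ΔX − sin φ sin λ·ΔY + cos φ·ΔZ = −(0.165333)(0.978524)(301.9) − (0.165333)(-0.206134)(548.8) + (0.986238)(-186.8) = -214.37 m.

ΔN = -214 m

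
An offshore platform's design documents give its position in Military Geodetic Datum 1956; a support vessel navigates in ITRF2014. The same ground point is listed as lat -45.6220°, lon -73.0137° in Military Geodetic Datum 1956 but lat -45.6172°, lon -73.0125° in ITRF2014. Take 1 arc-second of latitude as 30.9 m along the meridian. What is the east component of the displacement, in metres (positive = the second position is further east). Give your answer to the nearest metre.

Δφ = -45.6172° − -45.6220° = +0.0048°; Δλ = -73.0125° − -73.0137° = +0.0012°.
1° of latitude = 3600 × 30.90 = 111240 m.
ΔN = Δφ × 111240 = 534.0 m; ΔE = Δλ × 111240 × cos(-45.6220°) = +0.0012 × 111240 × 0.699389 = 93.4 m.

ΔE = 93 m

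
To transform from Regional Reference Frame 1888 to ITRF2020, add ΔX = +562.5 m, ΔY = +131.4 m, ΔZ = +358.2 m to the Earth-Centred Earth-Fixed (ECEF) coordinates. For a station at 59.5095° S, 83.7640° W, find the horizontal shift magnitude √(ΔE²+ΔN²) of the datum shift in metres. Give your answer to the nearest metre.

The local east axis at (φ, λ) is (−sin λ, cos λ, 0), so ΔE = −sin(-83.7640°)·562.5 + cos(-83.7640°)·131.4 = 573.44 m.
The local north axis is (−sin φ cos λ, −sin φ sin λ, cos φ), giving ΔN = 52.652 − 112.559 + 181.749 = 121.84 m.
Horizontal magnitude = √(ΔE² + ΔN²) = √(573.44² + 121.84²) = 586.25 m.

586 m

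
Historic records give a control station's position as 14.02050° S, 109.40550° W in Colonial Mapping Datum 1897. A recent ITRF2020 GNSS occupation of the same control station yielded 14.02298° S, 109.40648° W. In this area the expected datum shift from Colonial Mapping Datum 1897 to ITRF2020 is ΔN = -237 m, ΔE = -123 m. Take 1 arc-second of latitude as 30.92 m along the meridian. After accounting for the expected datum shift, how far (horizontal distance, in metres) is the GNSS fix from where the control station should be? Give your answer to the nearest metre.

Observed coordinate differences: Δφ = -0.00248°, Δλ = -0.00098°.
Converting to metres (1° lat = 111312 m, cos φ = 0.970209): observed ΔN = -276.1 m, observed ΔE = -105.8 m.
Subtracting the expected shift leaves a residual of -276.1 − (-237) = -39.1 m north and -105.8 − (-123) = 17.2 m east.
Residual distance = √((-39.1)² + 17.2²) = 42.7 m.

43 m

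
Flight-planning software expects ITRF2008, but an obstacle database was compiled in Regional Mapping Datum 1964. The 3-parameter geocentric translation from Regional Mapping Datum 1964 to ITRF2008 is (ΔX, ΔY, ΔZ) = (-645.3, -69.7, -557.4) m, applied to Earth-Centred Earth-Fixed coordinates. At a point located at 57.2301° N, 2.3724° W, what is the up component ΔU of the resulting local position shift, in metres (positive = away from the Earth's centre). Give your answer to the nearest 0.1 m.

ΔU = -816.1 m

At φ = 57.2301°, λ = -2.3724°: sin φ = 0.840851, cos φ = 0.541267, sin λ = -0.041394, cos λ = 0.999143.
ΔU = cos φ cos λ·ΔX + cos φ sin λ·ΔY + sin φ·ΔZ = (0.541267)(0.999143)(-645.3) + (0.541267)(-0.041394)(-69.7) + (0.840851)(-557.4) = -816.11 m.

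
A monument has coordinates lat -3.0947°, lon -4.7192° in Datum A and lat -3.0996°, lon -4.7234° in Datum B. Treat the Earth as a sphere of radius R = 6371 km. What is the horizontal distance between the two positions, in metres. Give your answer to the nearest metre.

Δφ = -3.0996° − -3.0947° = -0.0049°; Δλ = -4.7234° − -4.7192° = -0.0042°.
1° along a meridian = πR/180 = 111195 m.
ΔN = Δφ × 111195 = -544.9 m; ΔE = Δλ × 111195 × cos(-3.0947°) = -0.0042 × 111195 × 0.998542 = -466.3 m.
Distance = √(ΔE² + ΔN²) = √((-466.3)² + (-544.9)²) = 717.2 m.

717 m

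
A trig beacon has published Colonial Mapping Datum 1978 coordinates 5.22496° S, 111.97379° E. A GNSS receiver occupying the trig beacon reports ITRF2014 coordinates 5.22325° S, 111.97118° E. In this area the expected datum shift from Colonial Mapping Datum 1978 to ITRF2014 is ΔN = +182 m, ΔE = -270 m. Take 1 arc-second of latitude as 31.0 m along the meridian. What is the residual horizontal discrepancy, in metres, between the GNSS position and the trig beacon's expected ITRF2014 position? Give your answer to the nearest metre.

22 m

Observed coordinate differences: Δφ = +0.00171°, Δλ = -0.00261°.
Converting to metres (1° lat = 111600 m, cos φ = 0.995845): observed ΔN = 190.8 m, observed ΔE = -290.1 m.
Subtracting the expected shift leaves a residual of 190.8 − (182) = 8.8 m north and -290.1 − (-270) = -20.1 m east.
Residual distance = √(8.8² + (-20.1)²) = 21.9 m.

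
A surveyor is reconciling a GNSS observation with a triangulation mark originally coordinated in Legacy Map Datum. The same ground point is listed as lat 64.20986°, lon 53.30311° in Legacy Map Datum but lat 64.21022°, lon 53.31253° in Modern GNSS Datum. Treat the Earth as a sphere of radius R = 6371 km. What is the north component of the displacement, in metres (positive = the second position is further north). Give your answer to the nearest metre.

Δφ = 64.21022° − 64.20986° = +0.00036°; Δλ = 53.31253° − 53.30311° = +0.00942°.
1° along a meridian = πR/180 = 111195 m.
ΔN = Δφ × 111195 = 40.0 m; ΔE = Δλ × 111195 × cos(64.20986°) = +0.00942 × 111195 × 0.435076 = 455.7 m.

ΔN = 40 m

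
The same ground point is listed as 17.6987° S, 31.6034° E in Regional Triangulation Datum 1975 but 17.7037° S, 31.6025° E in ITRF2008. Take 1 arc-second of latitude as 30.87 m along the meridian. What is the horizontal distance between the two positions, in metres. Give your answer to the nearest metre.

Δφ = -17.7037° − -17.6987° = -0.0050°; Δλ = 31.6025° − 31.6034° = -0.0009°.
1° of latitude = 3600 × 30.87 = 111132 m.
ΔN = Δφ × 111132 = -555.7 m; ΔE = Δλ × 111132 × cos(-17.6987°) = -0.0009 × 111132 × 0.952668 = -95.3 m.
Distance = √(ΔE² + ΔN²) = √((-95.3)² + (-555.7)²) = 563.8 m.

564 m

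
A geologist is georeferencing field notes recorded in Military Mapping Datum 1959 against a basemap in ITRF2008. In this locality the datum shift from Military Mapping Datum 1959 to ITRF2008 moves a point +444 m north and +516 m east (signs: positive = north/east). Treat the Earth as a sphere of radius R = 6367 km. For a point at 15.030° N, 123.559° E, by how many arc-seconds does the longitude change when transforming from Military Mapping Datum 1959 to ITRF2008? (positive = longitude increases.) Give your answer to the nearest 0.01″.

Δλ = 17.31″

At latitude 15.030°, cos φ = 0.965790.
One radian of longitude at latitude φ spans R cos φ, so Δλ = ΔE / (R cos φ) = 516.0 / (6367000 × 0.965790) = 8.3914e-05 rad = 17.308″.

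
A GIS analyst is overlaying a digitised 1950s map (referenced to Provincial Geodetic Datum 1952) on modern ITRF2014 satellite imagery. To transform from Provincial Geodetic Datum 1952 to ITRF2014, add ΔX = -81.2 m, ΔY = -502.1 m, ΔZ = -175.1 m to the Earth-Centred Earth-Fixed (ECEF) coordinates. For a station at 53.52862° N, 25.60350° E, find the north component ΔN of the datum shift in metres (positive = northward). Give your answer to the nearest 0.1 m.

At φ = 53.52862°, λ = 25.60350°: sin φ = 0.804154, cos φ = 0.594421, sin λ = 0.432141, cos λ = 0.901806.
ΔN = −sin φ cos λ·ΔX − sin φ sin λ·ΔY + cos φ·ΔZ = −(0.804154)(0.901806)(-81.2) − (0.804154)(0.432141)(-502.1) + (0.594421)(-175.1) = 129.29 m.

ΔN = 129.3 m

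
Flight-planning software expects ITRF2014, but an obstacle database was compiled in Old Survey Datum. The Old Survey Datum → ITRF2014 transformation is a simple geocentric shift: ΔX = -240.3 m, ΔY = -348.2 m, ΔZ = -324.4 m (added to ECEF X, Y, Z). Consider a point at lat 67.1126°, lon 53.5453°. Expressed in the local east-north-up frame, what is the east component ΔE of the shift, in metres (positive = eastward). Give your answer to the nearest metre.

ΔE = -14 m

The local east axis at (φ, λ) is (−sin λ, cos λ, 0), so ΔE = −sin(53.5453°)·(-240.3) + cos(53.5453°)·(-348.2) = -13.62 m.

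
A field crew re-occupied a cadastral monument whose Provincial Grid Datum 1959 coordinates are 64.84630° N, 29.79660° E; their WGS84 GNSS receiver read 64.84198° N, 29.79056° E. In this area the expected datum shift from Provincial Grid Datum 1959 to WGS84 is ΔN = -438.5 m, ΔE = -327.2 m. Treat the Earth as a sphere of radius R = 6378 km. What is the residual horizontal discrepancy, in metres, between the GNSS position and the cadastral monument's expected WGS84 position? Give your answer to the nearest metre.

Observed coordinate differences: Δφ = -0.00432°, Δλ = -0.00604°.
Converting to metres (1° lat = 111317 m, cos φ = 0.425048): observed ΔN = -480.9 m, observed ΔE = -285.8 m.
Subtracting the expected shift leaves a residual of -480.9 − (-438.5) = -42.4 m north and -285.8 − (-327.2) = 41.4 m east.
Residual distance = √((-42.4)² + 41.4²) = 59.3 m.

59 m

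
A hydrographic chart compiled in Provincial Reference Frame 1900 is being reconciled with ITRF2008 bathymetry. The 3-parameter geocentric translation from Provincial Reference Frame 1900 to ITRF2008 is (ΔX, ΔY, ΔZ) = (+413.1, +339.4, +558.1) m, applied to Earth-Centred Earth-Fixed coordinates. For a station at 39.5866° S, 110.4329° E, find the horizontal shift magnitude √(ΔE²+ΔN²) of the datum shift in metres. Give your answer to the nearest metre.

740 m

The local east axis at (φ, λ) is (−sin λ, cos λ, 0), so ΔE = −sin(110.4329°)·413.1 + cos(110.4329°)·339.4 = -505.60 m.
The local north axis is (−sin φ cos λ, −sin φ sin λ, cos φ), giving ΔN = -91.902 + 202.673 + 430.107 = 540.88 m.
Horizontal magnitude = √(ΔE² + ΔN²) = √((-505.60)² + 540.88²) = 740.39 m.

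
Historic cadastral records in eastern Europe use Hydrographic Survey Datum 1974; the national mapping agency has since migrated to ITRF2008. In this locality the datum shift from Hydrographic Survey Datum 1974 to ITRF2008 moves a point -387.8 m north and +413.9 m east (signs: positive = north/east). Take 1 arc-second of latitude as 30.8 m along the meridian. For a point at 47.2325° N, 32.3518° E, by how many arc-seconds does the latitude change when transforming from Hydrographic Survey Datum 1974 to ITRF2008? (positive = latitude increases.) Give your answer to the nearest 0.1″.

Δφ = -12.6″

1″ of latitude = 30.80 m, so Δφ = -387.8 / 30.80 = -12.591″.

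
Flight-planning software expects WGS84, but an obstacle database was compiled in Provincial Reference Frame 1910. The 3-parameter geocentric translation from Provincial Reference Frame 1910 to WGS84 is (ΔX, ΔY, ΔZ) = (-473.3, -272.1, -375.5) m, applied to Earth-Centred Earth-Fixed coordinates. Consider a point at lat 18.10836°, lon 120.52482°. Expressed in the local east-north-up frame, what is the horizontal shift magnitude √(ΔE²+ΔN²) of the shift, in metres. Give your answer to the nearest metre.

The local east axis at (φ, λ) is (−sin λ, cos λ, 0), so ΔE = −sin(120.52482°)·(-473.3) + cos(120.52482°)·(-272.1) = 545.91 m.
The local north axis is (−sin φ cos λ, −sin φ sin λ, cos φ), giving ΔN = -74.718 + 72.852 − 356.902 = -358.77 m.
Horizontal magnitude = √(ΔE² + ΔN²) = √(545.91² + (-358.77)²) = 653.25 m.

653 m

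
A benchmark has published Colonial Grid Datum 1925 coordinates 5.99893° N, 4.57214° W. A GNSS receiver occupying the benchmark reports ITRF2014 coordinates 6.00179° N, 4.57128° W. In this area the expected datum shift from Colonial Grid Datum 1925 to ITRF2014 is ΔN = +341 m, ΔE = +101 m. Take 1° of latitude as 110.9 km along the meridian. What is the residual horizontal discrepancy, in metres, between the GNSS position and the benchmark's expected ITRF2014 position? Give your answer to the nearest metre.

25 m

Observed coordinate differences: Δφ = +0.00286°, Δλ = +0.00086°.
Converting to metres (1° lat = 110900 m, cos φ = 0.994524): observed ΔN = 317.2 m, observed ΔE = 94.9 m.
Subtracting the expected shift leaves a residual of 317.2 − (341) = -23.8 m north and 94.9 − (101) = -6.1 m east.
Residual distance = √((-23.8)² + (-6.1)²) = 24.6 m.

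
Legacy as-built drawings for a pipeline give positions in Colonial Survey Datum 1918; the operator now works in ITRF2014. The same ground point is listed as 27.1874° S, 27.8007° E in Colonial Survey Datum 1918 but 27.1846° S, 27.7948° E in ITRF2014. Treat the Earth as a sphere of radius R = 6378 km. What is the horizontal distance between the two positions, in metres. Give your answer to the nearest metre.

Δφ = -27.1846° − -27.1874° = +0.0028°; Δλ = 27.7948° − 27.8007° = -0.0059°.
1° along a meridian = πR/180 = 111317 m.
ΔN = Δφ × 111317 = 311.7 m; ΔE = Δλ × 111317 × cos(-27.1874°) = -0.0059 × 111317 × 0.889517 = -584.2 m.
Distance = √(ΔE² + ΔN²) = √((-584.2)² + 311.7²) = 662.2 m.

662 m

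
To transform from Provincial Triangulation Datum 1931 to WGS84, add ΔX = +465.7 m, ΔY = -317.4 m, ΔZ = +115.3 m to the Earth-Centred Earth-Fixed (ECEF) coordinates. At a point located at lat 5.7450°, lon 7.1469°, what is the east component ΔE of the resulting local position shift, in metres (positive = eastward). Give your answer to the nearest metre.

At φ = 5.7450°, λ = 7.1469°: sin φ = 0.100101, cos φ = 0.994977, sin λ = 0.124414, cos λ = 0.992230.
ΔE = −sin λ·ΔX + cos λ·ΔY = −(0.124414)·(465.7) + (0.992230)·(-317.4) = -372.87 m.

ΔE = -373 m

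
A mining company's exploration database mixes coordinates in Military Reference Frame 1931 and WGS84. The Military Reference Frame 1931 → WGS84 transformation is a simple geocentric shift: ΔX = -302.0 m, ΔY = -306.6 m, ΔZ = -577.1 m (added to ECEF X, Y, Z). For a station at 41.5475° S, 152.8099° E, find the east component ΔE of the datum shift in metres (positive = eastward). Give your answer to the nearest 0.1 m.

ΔE = 410.7 m

At φ = -41.5475°, λ = 152.8099°: sin φ = -0.663241, cos φ = 0.748406, sin λ = 0.456944, cos λ = -0.889495.
ΔE = −sin λ·ΔX + cos λ·ΔY = −(0.456944)·(-302.0) + (-0.889495)·(-306.6) = 410.72 m.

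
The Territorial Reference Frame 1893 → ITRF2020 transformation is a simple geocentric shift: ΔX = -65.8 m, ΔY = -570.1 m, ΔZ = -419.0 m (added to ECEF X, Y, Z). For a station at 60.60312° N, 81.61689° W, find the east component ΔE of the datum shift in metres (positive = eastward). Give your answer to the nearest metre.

ΔE = -148 m

The local east axis at (φ, λ) is (−sin λ, cos λ, 0), so ΔE = −sin(-81.61689°)·(-65.8) + cos(-81.61689°)·(-570.1) = -148.21 m.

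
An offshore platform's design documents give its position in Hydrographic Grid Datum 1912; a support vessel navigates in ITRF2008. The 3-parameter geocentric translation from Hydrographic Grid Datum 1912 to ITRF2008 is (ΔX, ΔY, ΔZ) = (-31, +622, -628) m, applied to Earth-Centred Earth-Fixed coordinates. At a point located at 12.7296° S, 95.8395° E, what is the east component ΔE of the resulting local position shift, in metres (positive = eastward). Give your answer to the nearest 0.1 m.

At φ = -12.7296°, λ = 95.8395°: sin φ = -0.220350, cos φ = 0.975421, sin λ = 0.994811, cos λ = -0.101742.
ΔE = −sin λ·ΔX + cos λ·ΔY = −(0.994811)·(-31) + (-0.101742)·(622) = -32.44 m.

ΔE = -32.4 m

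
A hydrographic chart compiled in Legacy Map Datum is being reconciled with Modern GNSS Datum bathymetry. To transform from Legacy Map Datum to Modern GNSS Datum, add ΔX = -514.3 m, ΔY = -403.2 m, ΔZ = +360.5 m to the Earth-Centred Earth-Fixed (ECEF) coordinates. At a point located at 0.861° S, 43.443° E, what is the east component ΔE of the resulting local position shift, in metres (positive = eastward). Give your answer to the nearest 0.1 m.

At φ = -0.861°, λ = 43.443°: sin φ = -0.015027, cos φ = 0.999887, sin λ = 0.687633, cos λ = 0.726059.
ΔE = −sin λ·ΔX + cos λ·ΔY = −(0.687633)·(-514.3) + (0.726059)·(-403.2) = 60.90 m.

ΔE = 60.9 m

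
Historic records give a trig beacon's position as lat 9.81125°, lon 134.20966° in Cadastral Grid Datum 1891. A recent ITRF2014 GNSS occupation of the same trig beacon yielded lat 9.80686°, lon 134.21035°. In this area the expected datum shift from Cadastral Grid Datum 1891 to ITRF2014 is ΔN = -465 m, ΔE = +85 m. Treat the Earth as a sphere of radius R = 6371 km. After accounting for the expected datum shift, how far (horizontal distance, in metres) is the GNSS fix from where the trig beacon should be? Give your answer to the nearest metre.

25 m

Observed coordinate differences: Δφ = -0.00439°, Δλ = +0.00069°.
Converting to metres (1° lat = 111195 m, cos φ = 0.985374): observed ΔN = -488.1 m, observed ΔE = 75.6 m.
Subtracting the expected shift leaves a residual of -488.1 − (-465) = -23.1 m north and 75.6 − (85) = -9.4 m east.
Residual distance = √((-23.1)² + (-9.4)²) = 25.0 m.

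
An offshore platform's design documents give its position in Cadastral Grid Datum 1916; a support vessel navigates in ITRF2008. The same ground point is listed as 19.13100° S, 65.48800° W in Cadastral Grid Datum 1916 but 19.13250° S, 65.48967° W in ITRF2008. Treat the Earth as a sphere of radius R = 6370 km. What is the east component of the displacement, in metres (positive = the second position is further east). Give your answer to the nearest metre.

ΔE = -175 m

Δφ = -19.13250° − -19.13100° = -0.00150°; Δλ = -65.48967° − -65.48800° = -0.00167°.
1° along a meridian = πR/180 = 111177 m.
ΔN = Δφ × 111177 = -166.8 m; ΔE = Δλ × 111177 × cos(-19.13100°) = -0.00167 × 111177 × 0.944772 = -175.4 m.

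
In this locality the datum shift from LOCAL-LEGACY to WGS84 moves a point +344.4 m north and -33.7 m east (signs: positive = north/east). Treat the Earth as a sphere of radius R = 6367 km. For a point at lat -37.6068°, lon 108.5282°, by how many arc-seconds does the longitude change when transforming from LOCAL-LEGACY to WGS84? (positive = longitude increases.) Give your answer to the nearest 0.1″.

Δλ = -1.4″

At latitude -37.6068°, cos φ = 0.792217.
One radian of longitude at latitude φ spans R cos φ, so Δλ = ΔE / (R cos φ) = -33.7 / (6367000 × 0.792217) = -6.6811e-06 rad = -1.378″.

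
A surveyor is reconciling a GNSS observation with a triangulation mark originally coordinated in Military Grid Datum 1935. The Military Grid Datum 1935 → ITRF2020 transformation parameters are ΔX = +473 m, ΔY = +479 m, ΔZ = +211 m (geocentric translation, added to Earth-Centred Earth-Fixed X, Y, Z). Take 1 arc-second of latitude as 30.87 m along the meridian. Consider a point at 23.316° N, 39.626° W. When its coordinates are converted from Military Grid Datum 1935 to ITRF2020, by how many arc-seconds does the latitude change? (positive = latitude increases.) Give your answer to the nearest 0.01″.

sin φ = 0.395802, cos φ = 0.918336, sin λ = -0.637774, cos λ = 0.770224.
North component: ΔN = −sin φ cos λ·ΔX − sin φ sin λ·ΔY + cos φ·ΔZ = −(0.395802)(0.770224)(473) − (0.395802)(-0.637774)(479) + (0.918336)(211) = 170.49 m.
1° of latitude spans 3600 × 30.87 = 111132 m, so Δφ = 170.49 / 111132 × 3600 = 5.523″.

Δφ = 5.52″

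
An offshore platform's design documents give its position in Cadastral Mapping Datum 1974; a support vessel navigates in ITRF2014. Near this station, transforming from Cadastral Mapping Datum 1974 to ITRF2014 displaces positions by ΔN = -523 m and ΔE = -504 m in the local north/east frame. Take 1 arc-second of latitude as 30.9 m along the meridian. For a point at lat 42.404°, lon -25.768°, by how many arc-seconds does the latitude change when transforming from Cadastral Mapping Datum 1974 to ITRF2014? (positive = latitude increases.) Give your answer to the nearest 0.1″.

1″ of latitude = 30.90 m, so Δφ = -523.0 / 30.90 = -16.926″.

Δφ = -16.9″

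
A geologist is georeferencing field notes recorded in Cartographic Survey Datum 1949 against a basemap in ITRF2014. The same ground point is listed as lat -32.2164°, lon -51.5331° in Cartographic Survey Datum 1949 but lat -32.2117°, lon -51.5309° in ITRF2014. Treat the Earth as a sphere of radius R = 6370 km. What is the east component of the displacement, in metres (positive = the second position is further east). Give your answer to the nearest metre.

Δφ = -32.2117° − -32.2164° = +0.0047°; Δλ = -51.5309° − -51.5331° = +0.0022°.
1° along a meridian = πR/180 = 111177 m.
ΔN = Δφ × 111177 = 522.5 m; ΔE = Δλ × 111177 × cos(-32.2164°) = +0.0022 × 111177 × 0.846041 = 206.9 m.

ΔE = 207 m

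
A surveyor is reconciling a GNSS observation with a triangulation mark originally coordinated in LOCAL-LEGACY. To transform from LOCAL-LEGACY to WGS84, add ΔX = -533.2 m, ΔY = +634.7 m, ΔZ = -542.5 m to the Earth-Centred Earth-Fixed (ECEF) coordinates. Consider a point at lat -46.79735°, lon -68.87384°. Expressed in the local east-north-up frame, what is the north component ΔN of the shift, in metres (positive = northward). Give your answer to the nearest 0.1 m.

ΔN = -943.0 m

The local north axis is (−sin φ cos λ, −sin φ sin λ, cos φ), giving ΔN = -140.085 − 431.561 − 371.385 = -943.03 m.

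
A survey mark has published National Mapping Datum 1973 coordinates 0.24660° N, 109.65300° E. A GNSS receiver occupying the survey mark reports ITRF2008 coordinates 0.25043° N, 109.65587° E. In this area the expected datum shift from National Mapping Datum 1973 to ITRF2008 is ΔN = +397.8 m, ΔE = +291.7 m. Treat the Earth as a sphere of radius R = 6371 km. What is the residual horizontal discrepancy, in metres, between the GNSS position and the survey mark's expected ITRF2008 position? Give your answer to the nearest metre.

39 m

Observed coordinate differences: Δφ = +0.00383°, Δλ = +0.00287°.
Converting to metres (1° lat = 111195 m, cos φ = 0.999991): observed ΔN = 425.9 m, observed ΔE = 319.1 m.
Subtracting the expected shift leaves a residual of 425.9 − (397.8) = 28.1 m north and 319.1 − (291.7) = 27.4 m east.
Residual distance = √(28.1² + 27.4²) = 39.2 m.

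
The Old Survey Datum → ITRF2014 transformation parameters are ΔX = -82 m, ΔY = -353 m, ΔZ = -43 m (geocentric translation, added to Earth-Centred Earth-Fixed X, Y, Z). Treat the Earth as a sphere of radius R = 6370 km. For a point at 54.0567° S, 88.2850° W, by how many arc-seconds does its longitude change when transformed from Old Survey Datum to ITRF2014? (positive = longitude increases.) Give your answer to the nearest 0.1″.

Δλ = -5.1″

sin φ = -0.809598, cos φ = 0.586984, sin λ = -0.999552, cos λ = 0.029928.
East component: ΔE = −sin λ·ΔX + cos λ·ΔY = −(-0.999552)(-82) + (0.029928)(-353) = -92.53 m.
1° of latitude spans πR/180 = 111177 m; at latitude φ, 1° of longitude spans that × cos φ = 65259.4 m, so Δλ = -92.53 / 65259.4 × 3600 = -5.104″.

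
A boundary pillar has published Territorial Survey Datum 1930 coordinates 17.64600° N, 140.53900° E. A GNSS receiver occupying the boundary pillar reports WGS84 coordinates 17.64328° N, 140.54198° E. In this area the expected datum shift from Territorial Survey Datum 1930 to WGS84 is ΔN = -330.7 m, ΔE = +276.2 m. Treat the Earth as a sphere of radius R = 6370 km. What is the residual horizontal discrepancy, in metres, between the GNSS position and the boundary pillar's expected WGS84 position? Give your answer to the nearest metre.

49 m

Observed coordinate differences: Δφ = -0.00272°, Δλ = +0.00298°.
Converting to metres (1° lat = 111177 m, cos φ = 0.952948): observed ΔN = -302.4 m, observed ΔE = 315.7 m.
Subtracting the expected shift leaves a residual of -302.4 − (-330.7) = 28.3 m north and 315.7 − (276.2) = 39.5 m east.
Residual distance = √(28.3² + 39.5²) = 48.6 m.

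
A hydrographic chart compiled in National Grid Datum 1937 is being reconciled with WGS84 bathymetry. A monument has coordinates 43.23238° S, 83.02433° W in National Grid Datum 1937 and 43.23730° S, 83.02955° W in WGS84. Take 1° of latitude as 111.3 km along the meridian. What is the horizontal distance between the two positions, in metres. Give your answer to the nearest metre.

Δφ = -43.23730° − -43.23238° = -0.00492°; Δλ = -83.02955° − -83.02433° = -0.00522°.
ΔN = Δφ × 111300 = -547.6 m; ΔE = Δλ × 111300 × cos(-43.23238°) = -0.00522 × 111300 × 0.728582 = -423.3 m.
Distance = √(ΔE² + ΔN²) = √((-423.3)² + (-547.6)²) = 692.1 m.

692 m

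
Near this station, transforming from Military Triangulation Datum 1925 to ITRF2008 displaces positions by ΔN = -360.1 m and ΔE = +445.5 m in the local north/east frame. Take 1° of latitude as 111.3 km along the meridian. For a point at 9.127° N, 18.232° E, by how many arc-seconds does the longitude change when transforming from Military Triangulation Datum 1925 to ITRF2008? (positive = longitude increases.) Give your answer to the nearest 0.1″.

Δλ = 14.6″

At latitude 9.127°, cos φ = 0.987339.
1° of longitude at this latitude = 111.3 × cos φ = 109.89 km, so Δλ = 445.5 / 109890.8 = 0.0040540° = 14.594″.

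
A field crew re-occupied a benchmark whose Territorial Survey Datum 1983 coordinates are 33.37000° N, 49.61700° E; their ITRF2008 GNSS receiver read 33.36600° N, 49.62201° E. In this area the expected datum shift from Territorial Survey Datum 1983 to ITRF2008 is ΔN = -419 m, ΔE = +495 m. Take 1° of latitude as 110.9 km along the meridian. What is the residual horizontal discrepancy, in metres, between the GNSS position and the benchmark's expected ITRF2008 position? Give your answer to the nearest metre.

40 m

Observed coordinate differences: Δφ = -0.00400°, Δλ = +0.00501°.
Converting to metres (1° lat = 110900 m, cos φ = 0.835136): observed ΔN = -443.6 m, observed ΔE = 464.0 m.
Subtracting the expected shift leaves a residual of -443.6 − (-419) = -24.6 m north and 464.0 − (495) = -31.0 m east.
Residual distance = √((-24.6)² + (-31.0)²) = 39.6 m.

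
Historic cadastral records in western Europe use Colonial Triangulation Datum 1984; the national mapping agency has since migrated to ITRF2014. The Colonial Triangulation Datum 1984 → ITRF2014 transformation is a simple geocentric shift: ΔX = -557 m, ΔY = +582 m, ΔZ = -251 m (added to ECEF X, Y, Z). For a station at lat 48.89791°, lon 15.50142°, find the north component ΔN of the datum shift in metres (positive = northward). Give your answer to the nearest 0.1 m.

At φ = 48.89791°, λ = 15.50142°: sin φ = 0.753539, cos φ = 0.657403, sin λ = 0.267262, cos λ = 0.963624.
ΔN = −sin φ cos λ·ΔX − sin φ sin λ·ΔY + cos φ·ΔZ = −(0.753539)(0.963624)(-557) − (0.753539)(0.267262)(582) + (0.657403)(-251) = 122.23 m.

ΔN = 122.2 m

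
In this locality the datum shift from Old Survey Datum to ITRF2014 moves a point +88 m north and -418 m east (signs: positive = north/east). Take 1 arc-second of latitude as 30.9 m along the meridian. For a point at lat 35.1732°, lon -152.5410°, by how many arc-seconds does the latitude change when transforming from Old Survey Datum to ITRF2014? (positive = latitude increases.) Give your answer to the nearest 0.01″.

Δφ = 2.85″

1″ of latitude = 30.90 m, so Δφ = 88.0 / 30.90 = 2.848″.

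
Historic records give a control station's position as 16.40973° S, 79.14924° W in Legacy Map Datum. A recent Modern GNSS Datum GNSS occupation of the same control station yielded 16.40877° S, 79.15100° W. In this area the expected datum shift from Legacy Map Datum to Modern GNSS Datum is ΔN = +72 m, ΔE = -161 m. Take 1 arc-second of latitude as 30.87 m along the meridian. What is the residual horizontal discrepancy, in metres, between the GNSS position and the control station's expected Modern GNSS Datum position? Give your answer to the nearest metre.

Observed coordinate differences: Δφ = +0.00096°, Δλ = -0.00176°.
Converting to metres (1° lat = 111132 m, cos φ = 0.959266): observed ΔN = 106.7 m, observed ΔE = -187.6 m.
Subtracting the expected shift leaves a residual of 106.7 − (72) = 34.7 m north and -187.6 − (-161) = -26.6 m east.
Residual distance = √(34.7² + (-26.6)²) = 43.7 m.

44 m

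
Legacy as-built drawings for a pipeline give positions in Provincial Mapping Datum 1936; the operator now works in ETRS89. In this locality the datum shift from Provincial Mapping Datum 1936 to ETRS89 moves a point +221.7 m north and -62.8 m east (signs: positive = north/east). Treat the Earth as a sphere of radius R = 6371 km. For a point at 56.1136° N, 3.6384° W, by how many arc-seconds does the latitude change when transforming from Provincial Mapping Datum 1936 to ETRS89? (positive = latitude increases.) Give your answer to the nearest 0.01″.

Δφ = 7.18″

On a sphere of radius R, 1 rad of latitude = R, so Δφ = ΔN / R = 221.7 / 6371000 = 3.4798e-05 rad = 7.178″.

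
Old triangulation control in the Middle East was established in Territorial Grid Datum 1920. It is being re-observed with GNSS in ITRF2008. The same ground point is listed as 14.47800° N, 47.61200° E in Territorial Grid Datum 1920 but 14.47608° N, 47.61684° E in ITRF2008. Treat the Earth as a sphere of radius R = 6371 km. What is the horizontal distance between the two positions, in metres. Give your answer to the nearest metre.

563 m

Δφ = 14.47608° − 14.47800° = -0.00192°; Δλ = 47.61684° − 47.61200° = +0.00484°.
1° along a meridian = πR/180 = 111195 m.
ΔN = Δφ × 111195 = -213.5 m; ΔE = Δλ × 111195 × cos(14.47800°) = +0.00484 × 111195 × 0.968244 = 521.1 m.
Distance = √(ΔE² + ΔN²) = √(521.1² + (-213.5)²) = 563.1 m.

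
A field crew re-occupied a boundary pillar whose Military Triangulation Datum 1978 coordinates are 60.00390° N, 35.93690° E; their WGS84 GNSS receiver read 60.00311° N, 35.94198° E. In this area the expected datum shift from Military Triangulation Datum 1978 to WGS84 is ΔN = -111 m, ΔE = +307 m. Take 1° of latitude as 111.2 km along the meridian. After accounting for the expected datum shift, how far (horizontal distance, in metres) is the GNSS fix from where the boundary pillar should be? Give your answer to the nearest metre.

34 m

Observed coordinate differences: Δφ = -0.00079°, Δλ = +0.00508°.
Converting to metres (1° lat = 111200 m, cos φ = 0.499941): observed ΔN = -87.8 m, observed ΔE = 282.4 m.
Subtracting the expected shift leaves a residual of -87.8 − (-111) = 23.2 m north and 282.4 − (307) = -24.6 m east.
Residual distance = √(23.2² + (-24.6)²) = 33.8 m.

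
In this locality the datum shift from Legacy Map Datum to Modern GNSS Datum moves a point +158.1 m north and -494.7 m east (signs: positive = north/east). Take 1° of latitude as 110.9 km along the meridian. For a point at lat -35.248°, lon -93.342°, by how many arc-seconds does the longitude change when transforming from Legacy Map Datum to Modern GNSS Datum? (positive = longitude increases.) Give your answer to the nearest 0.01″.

Δλ = -19.66″

At latitude -35.248°, cos φ = 0.816662.
1° of longitude at this latitude = 110.9 × cos φ = 90.57 km, so Δλ = -494.7 / 90567.8 = -0.0054622° = -19.664″.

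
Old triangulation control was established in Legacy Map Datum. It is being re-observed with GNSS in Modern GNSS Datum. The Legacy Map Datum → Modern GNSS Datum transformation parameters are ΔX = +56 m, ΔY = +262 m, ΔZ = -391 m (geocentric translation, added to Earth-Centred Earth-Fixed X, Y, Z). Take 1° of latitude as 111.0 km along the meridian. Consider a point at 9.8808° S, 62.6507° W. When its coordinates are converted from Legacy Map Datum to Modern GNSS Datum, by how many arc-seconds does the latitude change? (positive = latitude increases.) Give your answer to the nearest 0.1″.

sin φ = -0.171599, cos φ = 0.985167, sin λ = -0.888222, cos λ = 0.459414.
North component: ΔN = −sin φ cos λ·ΔX − sin φ sin λ·ΔY + cos φ·ΔZ = −(-0.171599)(0.459414)(56) − (-0.171599)(-0.888222)(262) + (0.985167)(-391) = -420.72 m.
1° of latitude spans 111000 m, so Δφ = -420.72 / 111000 × 3600 = -13.645″.

Δφ = -13.6″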